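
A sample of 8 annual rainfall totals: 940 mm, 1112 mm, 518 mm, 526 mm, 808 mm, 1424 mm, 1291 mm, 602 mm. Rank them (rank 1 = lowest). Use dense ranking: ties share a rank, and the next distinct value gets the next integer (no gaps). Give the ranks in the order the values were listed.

Sorted (ascending): 518, 526, 602, 808, 940, 1112, 1291, 1424
No ties — each value takes its position as its rank.

5, 6, 1, 2, 4, 8, 7, 3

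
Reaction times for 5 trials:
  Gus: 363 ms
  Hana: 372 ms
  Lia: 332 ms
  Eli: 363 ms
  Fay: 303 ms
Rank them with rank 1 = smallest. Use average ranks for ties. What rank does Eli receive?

Sorted (ascending): 303, 332, 363, 363, 372
The 2 values of 363 occupy positions 3–4 → average rank (3+4)/2 = 3.5.
Eli has value 363 ms → rank 3.5.

3.5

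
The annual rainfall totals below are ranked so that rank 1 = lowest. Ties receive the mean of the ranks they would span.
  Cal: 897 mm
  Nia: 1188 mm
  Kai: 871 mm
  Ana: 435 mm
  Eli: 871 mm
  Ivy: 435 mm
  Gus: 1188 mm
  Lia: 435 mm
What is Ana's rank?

Sorted (ascending): 435, 435, 435, 871, 871, 897, 1188, 1188
The 3 values of 435 occupy positions 1–3 → average rank 2.
The 2 values of 871 occupy positions 4–5 → average rank (4+5)/2 = 4.5.
The 2 values of 1188 occupy positions 7–8 → average rank (7+8)/2 = 7.5.
Ana has value 435 mm → rank 2.

2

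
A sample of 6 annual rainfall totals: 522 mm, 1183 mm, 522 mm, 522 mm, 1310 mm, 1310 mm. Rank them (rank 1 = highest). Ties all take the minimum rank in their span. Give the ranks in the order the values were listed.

4, 3, 4, 4, 1, 1

Sorted (descending): 1310, 1310, 1183, 522, 522, 522
The 2 values of 1310 occupy positions 1–2 → each gets rank 1.
The 3 values of 522 occupy positions 4–6 → each gets rank 4.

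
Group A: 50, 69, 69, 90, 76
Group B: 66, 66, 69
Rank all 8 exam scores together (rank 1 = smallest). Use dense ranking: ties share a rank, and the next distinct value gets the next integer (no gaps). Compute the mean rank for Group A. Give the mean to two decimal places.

Sorted (ascending): 50, 66, 66, 69, 69, 69, 76, 90
The 2 values of 66 share dense rank 2.
The 3 values of 69 share dense rank 3.
Remaining distinct values take the next consecutive integers.
Group A values → pooled ranks: 50→1, 69→3, 69→3, 90→5, 76→4
Mean rank = (1 + 3 + 3 + 5 + 4) / 5 = 3.20

3.20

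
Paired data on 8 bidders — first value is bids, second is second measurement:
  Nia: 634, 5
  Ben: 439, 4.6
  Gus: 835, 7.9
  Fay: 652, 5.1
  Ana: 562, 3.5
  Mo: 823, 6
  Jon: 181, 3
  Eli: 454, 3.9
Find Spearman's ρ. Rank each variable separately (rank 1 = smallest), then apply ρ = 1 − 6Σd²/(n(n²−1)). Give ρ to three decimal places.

0.905

Ranks of variable 1: 5, 2, 8, 6, 4, 7, 1, 3
Ranks of variable 2: 5, 4, 8, 6, 2, 7, 1, 3
d = r₁ − r₂: 0, -2, 0, 0, 2, 0, 0, 0
d²: 0, 4, 0, 0, 4, 0, 0, 0; Σd² = 8
ρ = 1 − 6·8/(8·63) = 1 − 48/504 = 0.905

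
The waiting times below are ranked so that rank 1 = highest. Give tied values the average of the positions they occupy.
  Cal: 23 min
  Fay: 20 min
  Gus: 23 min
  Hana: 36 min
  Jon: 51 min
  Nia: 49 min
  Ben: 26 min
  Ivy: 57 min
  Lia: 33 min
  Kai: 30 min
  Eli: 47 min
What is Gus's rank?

Sorted (descending): 57, 51, 49, 47, 36, 33, 30, 26, 23, 23, 20
The 2 values of 23 occupy positions 9–10 → average rank (9+10)/2 = 9.5.
Gus has value 23 min → rank 9.5.

9.5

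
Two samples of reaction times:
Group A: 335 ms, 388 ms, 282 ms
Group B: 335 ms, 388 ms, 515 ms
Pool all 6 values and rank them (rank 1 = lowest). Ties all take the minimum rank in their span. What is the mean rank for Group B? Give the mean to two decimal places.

4.00

Sorted (ascending): 282, 335, 335, 388, 388, 515
The 2 values of 335 occupy positions 2–3 → each gets rank 2.
The 2 values of 388 occupy positions 4–5 → each gets rank 4.
Group B values → pooled ranks: 335→2, 388→4, 515→6
Mean rank = (2 + 4 + 6) / 3 = 4.00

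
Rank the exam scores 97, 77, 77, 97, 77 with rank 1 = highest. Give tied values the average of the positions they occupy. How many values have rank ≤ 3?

2

Sorted (descending): 97, 97, 77, 77, 77
The 2 values of 97 occupy positions 1–2 → average rank (1+2)/2 = 1.5.
The 3 values of 77 occupy positions 3–5 → average rank 4.
Ranks ≤ 3: {1.5, 1.5} → 2 values.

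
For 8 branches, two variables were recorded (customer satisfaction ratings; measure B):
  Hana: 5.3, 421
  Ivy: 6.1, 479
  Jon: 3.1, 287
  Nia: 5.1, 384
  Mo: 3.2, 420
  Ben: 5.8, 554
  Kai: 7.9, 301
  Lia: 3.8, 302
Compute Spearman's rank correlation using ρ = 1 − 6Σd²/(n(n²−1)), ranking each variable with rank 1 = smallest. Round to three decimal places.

Ranks of variable 1: 5, 7, 1, 4, 2, 6, 8, 3
Ranks of variable 2: 6, 7, 1, 4, 5, 8, 2, 3
d = r₁ − r₂: -1, 0, 0, 0, -3, -2, 6, 0
d²: 1, 0, 0, 0, 9, 4, 36, 0; Σd² = 50
ρ = 1 − 6·50/(8·63) = 1 − 300/504 = 0.405

0.405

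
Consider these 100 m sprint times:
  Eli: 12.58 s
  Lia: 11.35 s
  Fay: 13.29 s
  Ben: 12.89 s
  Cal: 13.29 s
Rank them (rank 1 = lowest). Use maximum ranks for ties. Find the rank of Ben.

Sorted (ascending): 11.35, 12.58, 12.89, 13.29, 13.29
The 2 values of 13.29 occupy positions 4–5 → each gets rank 5.
Ben has value 12.89 s → rank 3.

3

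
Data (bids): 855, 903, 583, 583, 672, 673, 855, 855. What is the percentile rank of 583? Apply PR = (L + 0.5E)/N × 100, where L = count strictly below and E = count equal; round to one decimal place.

12.5

N = 8.
Strictly below 583: 0. Equal to 583: 2.
PR = (0 + 0.5·2)/8 × 100 = 12.5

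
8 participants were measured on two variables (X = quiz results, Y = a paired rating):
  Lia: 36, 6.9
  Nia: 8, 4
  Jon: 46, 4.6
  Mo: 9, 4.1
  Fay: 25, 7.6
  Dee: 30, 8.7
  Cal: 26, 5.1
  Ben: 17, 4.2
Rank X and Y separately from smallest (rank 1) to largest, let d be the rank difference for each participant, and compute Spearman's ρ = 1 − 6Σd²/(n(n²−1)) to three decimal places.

0.643

Ranks of variable 1: 7, 1, 8, 2, 4, 6, 5, 3
Ranks of variable 2: 6, 1, 4, 2, 7, 8, 5, 3
d = r₁ − r₂: 1, 0, 4, 0, -3, -2, 0, 0
d²: 1, 0, 16, 0, 9, 4, 0, 0; Σd² = 30
ρ = 1 − 6·30/(8·63) = 1 − 180/504 = 0.643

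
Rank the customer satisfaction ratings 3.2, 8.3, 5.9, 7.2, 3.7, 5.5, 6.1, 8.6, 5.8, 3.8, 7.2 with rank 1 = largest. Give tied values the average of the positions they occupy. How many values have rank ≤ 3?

2

Sorted (descending): 8.6, 8.3, 7.2, 7.2, 6.1, 5.9, 5.8, 5.5, 3.8, 3.7, 3.2
The 2 values of 7.2 occupy positions 3–4 → average rank (3+4)/2 = 3.5.
Ranks ≤ 3: {1, 2} → 2 values.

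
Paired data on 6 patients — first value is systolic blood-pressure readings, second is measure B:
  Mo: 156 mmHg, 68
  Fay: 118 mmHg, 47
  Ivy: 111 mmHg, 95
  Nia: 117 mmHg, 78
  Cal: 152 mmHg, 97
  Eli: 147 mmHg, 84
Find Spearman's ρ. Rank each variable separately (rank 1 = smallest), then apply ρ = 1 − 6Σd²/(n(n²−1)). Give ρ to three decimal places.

-0.086

Ranks of variable 1: 6, 3, 1, 2, 5, 4
Ranks of variable 2: 2, 1, 5, 3, 6, 4
d = r₁ − r₂: 4, 2, -4, -1, -1, 0
d²: 16, 4, 16, 1, 1, 0; Σd² = 38
ρ = 1 − 6·38/(6·35) = 1 − 228/210 = -0.086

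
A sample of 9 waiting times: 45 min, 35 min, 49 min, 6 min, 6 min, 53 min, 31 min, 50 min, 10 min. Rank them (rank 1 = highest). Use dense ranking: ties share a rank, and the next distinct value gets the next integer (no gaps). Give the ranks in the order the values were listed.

Sorted (descending): 53, 50, 49, 45, 35, 31, 10, 6, 6
The 2 values of 6 share dense rank 8.
Remaining distinct values take the next consecutive integers.

4, 5, 3, 8, 8, 1, 6, 2, 7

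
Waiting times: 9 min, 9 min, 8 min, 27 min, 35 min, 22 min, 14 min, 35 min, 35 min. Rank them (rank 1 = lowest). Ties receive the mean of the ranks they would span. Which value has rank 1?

8

Sorted (ascending): 8, 9, 9, 14, 22, 27, 35, 35, 35
The 2 values of 9 occupy positions 2–3 → average rank (2+3)/2 = 2.5.
The 3 values of 35 occupy positions 7–9 → average rank 8.
Rank 1 → value 8.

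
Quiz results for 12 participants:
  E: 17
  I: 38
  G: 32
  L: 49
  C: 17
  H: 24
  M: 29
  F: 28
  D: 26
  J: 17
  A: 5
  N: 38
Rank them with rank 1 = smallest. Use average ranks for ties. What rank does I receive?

10.5

Sorted (ascending): 5, 17, 17, 17, 24, 26, 28, 29, 32, 38, 38, 49
The 3 values of 17 occupy positions 2–4 → average rank 3.
The 2 values of 38 occupy positions 10–11 → average rank (10+11)/2 = 10.5.
I has value 38 → rank 10.5.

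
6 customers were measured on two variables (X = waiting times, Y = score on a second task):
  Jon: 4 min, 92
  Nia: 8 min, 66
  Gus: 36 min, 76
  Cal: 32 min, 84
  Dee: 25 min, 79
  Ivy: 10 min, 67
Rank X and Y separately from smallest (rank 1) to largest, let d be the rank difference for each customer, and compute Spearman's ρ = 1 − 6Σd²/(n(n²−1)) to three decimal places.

-0.029

Ranks of variable 1: 1, 2, 6, 5, 4, 3
Ranks of variable 2: 6, 1, 3, 5, 4, 2
d = r₁ − r₂: -5, 1, 3, 0, 0, 1
d²: 25, 1, 9, 0, 0, 1; Σd² = 36
ρ = 1 − 6·36/(6·35) = 1 − 216/210 = -0.029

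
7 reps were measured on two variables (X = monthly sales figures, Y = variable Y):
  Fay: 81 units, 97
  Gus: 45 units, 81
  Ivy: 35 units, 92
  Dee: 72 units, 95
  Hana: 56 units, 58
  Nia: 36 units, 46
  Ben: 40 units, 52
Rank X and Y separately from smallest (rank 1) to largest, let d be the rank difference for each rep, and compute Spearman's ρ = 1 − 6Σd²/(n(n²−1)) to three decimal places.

0.607

Ranks of variable 1: 7, 4, 1, 6, 5, 2, 3
Ranks of variable 2: 7, 4, 5, 6, 3, 1, 2
d = r₁ − r₂: 0, 0, -4, 0, 2, 1, 1
d²: 0, 0, 16, 0, 4, 1, 1; Σd² = 22
ρ = 1 − 6·22/(7·48) = 1 − 132/336 = 0.607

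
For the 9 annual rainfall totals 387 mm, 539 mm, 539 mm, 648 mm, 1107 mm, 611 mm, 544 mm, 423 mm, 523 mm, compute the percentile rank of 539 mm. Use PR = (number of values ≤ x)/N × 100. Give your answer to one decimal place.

N = 9.
Strictly below 539: 3. Equal to 539: 2.
PR = 5/9 × 100 = 55.6

55.6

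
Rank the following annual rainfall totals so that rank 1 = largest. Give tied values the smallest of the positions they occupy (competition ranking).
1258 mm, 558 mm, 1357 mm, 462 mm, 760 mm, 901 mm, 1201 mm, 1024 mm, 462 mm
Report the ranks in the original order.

Sorted (descending): 1357, 1258, 1201, 1024, 901, 760, 558, 462, 462
The 2 values of 462 occupy positions 8–9 → each gets rank 8.

2, 7, 1, 8, 6, 5, 3, 4, 8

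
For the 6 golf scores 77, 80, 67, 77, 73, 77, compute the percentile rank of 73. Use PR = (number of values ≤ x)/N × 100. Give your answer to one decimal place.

N = 6.
Strictly below 73: 1. Equal to 73: 1.
PR = 2/6 × 100 = 33.3

33.3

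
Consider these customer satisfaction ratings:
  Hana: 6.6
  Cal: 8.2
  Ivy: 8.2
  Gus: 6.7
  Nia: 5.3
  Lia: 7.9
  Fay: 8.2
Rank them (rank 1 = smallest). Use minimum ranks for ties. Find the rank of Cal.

5

Sorted (ascending): 5.3, 6.6, 6.7, 7.9, 8.2, 8.2, 8.2
The 3 values of 8.2 occupy positions 5–7 → each gets rank 5.
Cal has value 8.2 → rank 5.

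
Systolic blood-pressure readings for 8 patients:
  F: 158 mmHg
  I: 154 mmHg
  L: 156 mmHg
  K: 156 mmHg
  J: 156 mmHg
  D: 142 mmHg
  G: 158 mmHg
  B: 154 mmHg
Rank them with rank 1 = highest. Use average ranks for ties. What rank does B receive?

6.5

Sorted (descending): 158, 158, 156, 156, 156, 154, 154, 142
The 2 values of 158 occupy positions 1–2 → average rank (1+2)/2 = 1.5.
The 3 values of 156 occupy positions 3–5 → average rank 4.
The 2 values of 154 occupy positions 6–7 → average rank (6+7)/2 = 6.5.
B has value 154 mmHg → rank 6.5.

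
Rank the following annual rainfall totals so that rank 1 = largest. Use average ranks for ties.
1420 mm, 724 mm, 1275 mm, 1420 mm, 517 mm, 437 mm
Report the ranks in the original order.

1.5, 4, 3, 1.5, 5, 6

Sorted (descending): 1420, 1420, 1275, 724, 517, 437
The 2 values of 1420 occupy positions 1–2 → average rank (1+2)/2 = 1.5.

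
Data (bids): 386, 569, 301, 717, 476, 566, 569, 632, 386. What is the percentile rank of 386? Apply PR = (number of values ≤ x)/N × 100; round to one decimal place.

33.3

N = 9.
Strictly below 386: 1. Equal to 386: 2.
PR = 3/9 × 100 = 33.3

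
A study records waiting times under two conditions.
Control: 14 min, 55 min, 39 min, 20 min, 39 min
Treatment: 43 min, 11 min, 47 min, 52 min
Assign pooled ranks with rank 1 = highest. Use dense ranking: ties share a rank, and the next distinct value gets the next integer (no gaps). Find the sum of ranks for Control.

Sorted (descending): 55, 52, 47, 43, 39, 39, 20, 14, 11
The 2 values of 39 share dense rank 5.
Remaining distinct values take the next consecutive integers.
Control values → pooled ranks: 14→7, 55→1, 39→5, 20→6, 39→5
Rank sum = 7 + 1 + 5 + 6 + 5 = 24

24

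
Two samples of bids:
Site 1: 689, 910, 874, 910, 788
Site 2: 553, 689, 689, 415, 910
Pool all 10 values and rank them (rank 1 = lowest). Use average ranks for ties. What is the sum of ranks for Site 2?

20

Sorted (ascending): 415, 553, 689, 689, 689, 788, 874, 910, 910, 910
The 3 values of 689 occupy positions 3–5 → average rank 4.
The 3 values of 910 occupy positions 8–10 → average rank 9.
Site 2 values → pooled ranks: 553→2, 689→4, 689→4, 415→1, 910→9
Rank sum = 2 + 4 + 4 + 1 + 9 = 20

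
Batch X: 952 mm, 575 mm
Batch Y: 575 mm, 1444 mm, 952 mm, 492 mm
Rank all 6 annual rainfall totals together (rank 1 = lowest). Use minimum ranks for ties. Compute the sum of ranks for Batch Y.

Sorted (ascending): 492, 575, 575, 952, 952, 1444
The 2 values of 575 occupy positions 2–3 → each gets rank 2.
The 2 values of 952 occupy positions 4–5 → each gets rank 4.
Batch Y values → pooled ranks: 575→2, 1444→6, 952→4, 492→1
Rank sum = 2 + 6 + 4 + 1 = 13

13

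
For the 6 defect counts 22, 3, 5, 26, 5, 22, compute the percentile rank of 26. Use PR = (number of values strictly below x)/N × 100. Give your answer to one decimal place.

N = 6.
Strictly below 26: 5. Equal to 26: 1.
PR = 5/6 × 100 = 83.3

83.3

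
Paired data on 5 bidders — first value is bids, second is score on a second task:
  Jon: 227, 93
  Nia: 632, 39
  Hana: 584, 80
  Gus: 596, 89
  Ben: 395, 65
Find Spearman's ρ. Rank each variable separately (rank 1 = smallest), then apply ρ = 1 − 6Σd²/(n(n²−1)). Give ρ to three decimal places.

Ranks of variable 1: 1, 5, 3, 4, 2
Ranks of variable 2: 5, 1, 3, 4, 2
d = r₁ − r₂: -4, 4, 0, 0, 0
d²: 16, 16, 0, 0, 0; Σd² = 32
ρ = 1 − 6·32/(5·24) = 1 − 192/120 = -0.600

-0.600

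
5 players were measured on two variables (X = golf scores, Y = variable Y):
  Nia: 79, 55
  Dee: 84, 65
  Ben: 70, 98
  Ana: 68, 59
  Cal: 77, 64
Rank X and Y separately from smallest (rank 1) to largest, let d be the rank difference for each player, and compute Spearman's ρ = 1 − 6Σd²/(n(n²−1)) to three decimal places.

Ranks of variable 1: 4, 5, 2, 1, 3
Ranks of variable 2: 1, 4, 5, 2, 3
d = r₁ − r₂: 3, 1, -3, -1, 0
d²: 9, 1, 9, 1, 0; Σd² = 20
ρ = 1 − 6·20/(5·24) = 1 − 120/120 = 0.000

0.000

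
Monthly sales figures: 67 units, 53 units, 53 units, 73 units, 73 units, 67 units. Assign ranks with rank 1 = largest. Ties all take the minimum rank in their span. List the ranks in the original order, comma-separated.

3, 5, 5, 1, 1, 3

Sorted (descending): 73, 73, 67, 67, 53, 53
The 2 values of 73 occupy positions 1–2 → each gets rank 1.
The 2 values of 67 occupy positions 3–4 → each gets rank 3.
The 2 values of 53 occupy positions 5–6 → each gets rank 5.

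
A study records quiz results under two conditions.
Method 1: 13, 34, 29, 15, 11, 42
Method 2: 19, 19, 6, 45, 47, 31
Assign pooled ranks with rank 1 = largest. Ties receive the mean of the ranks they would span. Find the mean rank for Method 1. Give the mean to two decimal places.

Sorted (descending): 47, 45, 42, 34, 31, 29, 19, 19, 15, 13, 11, 6
The 2 values of 19 occupy positions 7–8 → average rank (7+8)/2 = 7.5.
Method 1 values → pooled ranks: 13→10, 34→4, 29→6, 15→9, 11→11, 42→3
Mean rank = (10 + 4 + 6 + 9 + 11 + 3) / 6 = 7.17

7.17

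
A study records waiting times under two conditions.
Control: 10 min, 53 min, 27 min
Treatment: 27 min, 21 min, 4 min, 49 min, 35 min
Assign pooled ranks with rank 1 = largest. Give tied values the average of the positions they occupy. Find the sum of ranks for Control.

Sorted (descending): 53, 49, 35, 27, 27, 21, 10, 4
The 2 values of 27 occupy positions 4–5 → average rank (4+5)/2 = 4.5.
Control values → pooled ranks: 10→7, 53→1, 27→4.5
Rank sum = 7 + 1 + 4.5 = 12.5

12.5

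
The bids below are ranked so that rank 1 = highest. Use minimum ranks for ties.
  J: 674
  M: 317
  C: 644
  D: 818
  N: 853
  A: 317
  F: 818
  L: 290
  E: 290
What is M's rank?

6

Sorted (descending): 853, 818, 818, 674, 644, 317, 317, 290, 290
The 2 values of 818 occupy positions 2–3 → each gets rank 2.
The 2 values of 317 occupy positions 6–7 → each gets rank 6.
The 2 values of 290 occupy positions 8–9 → each gets rank 8.
M has value 317 → rank 6.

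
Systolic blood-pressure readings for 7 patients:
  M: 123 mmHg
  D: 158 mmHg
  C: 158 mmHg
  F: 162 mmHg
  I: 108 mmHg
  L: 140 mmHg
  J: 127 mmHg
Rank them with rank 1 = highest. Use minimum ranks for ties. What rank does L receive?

4

Sorted (descending): 162, 158, 158, 140, 127, 123, 108
The 2 values of 158 occupy positions 2–3 → each gets rank 2.
L has value 140 mmHg → rank 4.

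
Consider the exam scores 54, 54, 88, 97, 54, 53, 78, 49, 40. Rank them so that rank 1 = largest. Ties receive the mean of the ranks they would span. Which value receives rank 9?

40

Sorted (descending): 97, 88, 78, 54, 54, 54, 53, 49, 40
The 3 values of 54 occupy positions 4–6 → average rank 5.
Rank 9 → value 40.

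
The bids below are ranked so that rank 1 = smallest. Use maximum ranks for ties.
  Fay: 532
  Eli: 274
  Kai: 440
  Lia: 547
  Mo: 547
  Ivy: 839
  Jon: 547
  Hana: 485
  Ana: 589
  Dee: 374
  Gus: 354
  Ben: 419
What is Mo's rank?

10

Sorted (ascending): 274, 354, 374, 419, 440, 485, 532, 547, 547, 547, 589, 839
The 3 values of 547 occupy positions 8–10 → each gets rank 10.
Mo has value 547 → rank 10.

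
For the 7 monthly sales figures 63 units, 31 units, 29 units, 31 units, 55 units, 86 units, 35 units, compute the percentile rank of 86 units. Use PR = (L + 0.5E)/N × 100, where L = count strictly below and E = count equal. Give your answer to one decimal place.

92.9

N = 7.
Strictly below 86: 6. Equal to 86: 1.
PR = (6 + 0.5·1)/7 × 100 = 92.9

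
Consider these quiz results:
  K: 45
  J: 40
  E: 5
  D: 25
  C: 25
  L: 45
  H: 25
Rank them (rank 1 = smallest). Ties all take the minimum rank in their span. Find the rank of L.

6

Sorted (ascending): 5, 25, 25, 25, 40, 45, 45
The 3 values of 25 occupy positions 2–4 → each gets rank 2.
The 2 values of 45 occupy positions 6–7 → each gets rank 6.
L has value 45 → rank 6.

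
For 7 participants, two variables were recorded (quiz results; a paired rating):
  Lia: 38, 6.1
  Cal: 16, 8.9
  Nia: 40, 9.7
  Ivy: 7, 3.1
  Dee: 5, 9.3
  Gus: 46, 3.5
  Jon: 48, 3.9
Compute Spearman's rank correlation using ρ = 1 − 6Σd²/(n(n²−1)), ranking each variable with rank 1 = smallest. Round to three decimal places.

Ranks of variable 1: 4, 3, 5, 2, 1, 6, 7
Ranks of variable 2: 4, 5, 7, 1, 6, 2, 3
d = r₁ − r₂: 0, -2, -2, 1, -5, 4, 4
d²: 0, 4, 4, 1, 25, 16, 16; Σd² = 66
ρ = 1 − 6·66/(7·48) = 1 − 396/336 = -0.179

-0.179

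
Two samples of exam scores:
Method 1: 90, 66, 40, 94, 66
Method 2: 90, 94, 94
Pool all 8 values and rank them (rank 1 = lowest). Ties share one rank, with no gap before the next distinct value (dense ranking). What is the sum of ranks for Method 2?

Sorted (ascending): 40, 66, 66, 90, 90, 94, 94, 94
The 2 values of 66 share dense rank 2.
The 2 values of 90 share dense rank 3.
The 3 values of 94 share dense rank 4.
Remaining distinct values take the next consecutive integers.
Method 2 values → pooled ranks: 90→3, 94→4, 94→4
Rank sum = 3 + 4 + 4 = 11

11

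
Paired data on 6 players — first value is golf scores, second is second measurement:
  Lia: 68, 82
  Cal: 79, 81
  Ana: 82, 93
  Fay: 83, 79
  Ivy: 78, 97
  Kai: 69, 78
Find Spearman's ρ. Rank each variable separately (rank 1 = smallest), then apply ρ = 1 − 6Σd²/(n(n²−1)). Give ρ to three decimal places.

Ranks of variable 1: 1, 4, 5, 6, 3, 2
Ranks of variable 2: 4, 3, 5, 2, 6, 1
d = r₁ − r₂: -3, 1, 0, 4, -3, 1
d²: 9, 1, 0, 16, 9, 1; Σd² = 36
ρ = 1 − 6·36/(6·35) = 1 − 216/210 = -0.029

-0.029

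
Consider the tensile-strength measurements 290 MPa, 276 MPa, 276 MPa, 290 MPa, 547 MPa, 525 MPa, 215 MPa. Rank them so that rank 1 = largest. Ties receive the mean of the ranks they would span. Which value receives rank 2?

525

Sorted (descending): 547, 525, 290, 290, 276, 276, 215
The 2 values of 290 occupy positions 3–4 → average rank (3+4)/2 = 3.5.
The 2 values of 276 occupy positions 5–6 → average rank (5+6)/2 = 5.5.
Rank 2 → value 525.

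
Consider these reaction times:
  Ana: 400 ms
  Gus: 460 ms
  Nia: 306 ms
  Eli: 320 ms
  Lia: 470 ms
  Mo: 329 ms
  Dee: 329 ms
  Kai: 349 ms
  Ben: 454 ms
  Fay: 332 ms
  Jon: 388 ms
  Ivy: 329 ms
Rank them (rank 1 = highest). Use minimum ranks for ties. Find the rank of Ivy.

Sorted (descending): 470, 460, 454, 400, 388, 349, 332, 329, 329, 329, 320, 306
The 3 values of 329 occupy positions 8–10 → each gets rank 8.
Ivy has value 329 ms → rank 8.

8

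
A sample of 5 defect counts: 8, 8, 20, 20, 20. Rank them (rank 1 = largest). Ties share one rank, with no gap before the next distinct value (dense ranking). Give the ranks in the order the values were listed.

2, 2, 1, 1, 1

Sorted (descending): 20, 20, 20, 8, 8
The 3 values of 20 share dense rank 1.
The 2 values of 8 share dense rank 2.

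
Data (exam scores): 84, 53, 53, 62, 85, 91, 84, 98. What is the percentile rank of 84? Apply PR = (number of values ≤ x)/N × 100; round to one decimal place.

62.5

N = 8.
Strictly below 84: 3. Equal to 84: 2.
PR = 5/8 × 100 = 62.5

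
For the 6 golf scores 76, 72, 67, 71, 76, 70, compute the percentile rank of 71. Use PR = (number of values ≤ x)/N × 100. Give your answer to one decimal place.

N = 6.
Strictly below 71: 2. Equal to 71: 1.
PR = 3/6 × 100 = 50.0

50.0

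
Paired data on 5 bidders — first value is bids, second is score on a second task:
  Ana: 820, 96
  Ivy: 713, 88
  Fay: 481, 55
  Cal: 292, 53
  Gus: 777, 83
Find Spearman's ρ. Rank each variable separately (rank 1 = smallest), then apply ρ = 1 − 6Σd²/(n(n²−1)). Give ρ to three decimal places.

Ranks of variable 1: 5, 3, 2, 1, 4
Ranks of variable 2: 5, 4, 2, 1, 3
d = r₁ − r₂: 0, -1, 0, 0, 1
d²: 0, 1, 0, 0, 1; Σd² = 2
ρ = 1 − 6·2/(5·24) = 1 − 12/120 = 0.900

0.900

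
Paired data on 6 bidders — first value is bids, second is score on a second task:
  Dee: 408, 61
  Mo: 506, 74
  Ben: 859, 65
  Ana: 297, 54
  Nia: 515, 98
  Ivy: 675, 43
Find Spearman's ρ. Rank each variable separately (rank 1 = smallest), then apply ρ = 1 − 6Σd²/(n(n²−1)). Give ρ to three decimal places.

Ranks of variable 1: 2, 3, 6, 1, 4, 5
Ranks of variable 2: 3, 5, 4, 2, 6, 1
d = r₁ − r₂: -1, -2, 2, -1, -2, 4
d²: 1, 4, 4, 1, 4, 16; Σd² = 30
ρ = 1 − 6·30/(6·35) = 1 − 180/210 = 0.143

0.143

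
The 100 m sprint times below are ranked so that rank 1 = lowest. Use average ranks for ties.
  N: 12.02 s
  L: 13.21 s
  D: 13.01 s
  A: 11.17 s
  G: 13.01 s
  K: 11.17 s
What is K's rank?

1.5

Sorted (ascending): 11.17, 11.17, 12.02, 13.01, 13.01, 13.21
The 2 values of 11.17 occupy positions 1–2 → average rank (1+2)/2 = 1.5.
The 2 values of 13.01 occupy positions 4–5 → average rank (4+5)/2 = 4.5.
K has value 11.17 s → rank 1.5.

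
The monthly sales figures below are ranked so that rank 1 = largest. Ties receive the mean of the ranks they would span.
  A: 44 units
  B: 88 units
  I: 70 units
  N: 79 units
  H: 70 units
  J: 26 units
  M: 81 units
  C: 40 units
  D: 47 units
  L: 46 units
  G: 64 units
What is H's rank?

4.5

Sorted (descending): 88, 81, 79, 70, 70, 64, 47, 46, 44, 40, 26
The 2 values of 70 occupy positions 4–5 → average rank (4+5)/2 = 4.5.
H has value 70 units → rank 4.5.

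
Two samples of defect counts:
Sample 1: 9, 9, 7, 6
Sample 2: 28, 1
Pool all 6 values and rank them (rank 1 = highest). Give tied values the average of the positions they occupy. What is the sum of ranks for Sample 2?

7

Sorted (descending): 28, 9, 9, 7, 6, 1
The 2 values of 9 occupy positions 2–3 → average rank (2+3)/2 = 2.5.
Sample 2 values → pooled ranks: 28→1, 1→6
Rank sum = 1 + 6 = 7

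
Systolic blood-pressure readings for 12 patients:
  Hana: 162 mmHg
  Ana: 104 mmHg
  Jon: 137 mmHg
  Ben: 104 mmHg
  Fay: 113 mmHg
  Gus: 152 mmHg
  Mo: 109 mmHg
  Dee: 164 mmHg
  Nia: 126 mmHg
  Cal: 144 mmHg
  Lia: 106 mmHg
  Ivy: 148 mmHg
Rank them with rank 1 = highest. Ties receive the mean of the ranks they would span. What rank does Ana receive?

11.5

Sorted (descending): 164, 162, 152, 148, 144, 137, 126, 113, 109, 106, 104, 104
The 2 values of 104 occupy positions 11–12 → average rank (11+12)/2 = 11.5.
Ana has value 104 mmHg → rank 11.5.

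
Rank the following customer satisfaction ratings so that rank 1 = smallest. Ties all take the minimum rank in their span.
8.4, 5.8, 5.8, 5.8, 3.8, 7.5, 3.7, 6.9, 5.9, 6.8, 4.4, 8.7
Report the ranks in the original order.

11, 4, 4, 4, 2, 10, 1, 9, 7, 8, 3, 12

Sorted (ascending): 3.7, 3.8, 4.4, 5.8, 5.8, 5.8, 5.9, 6.8, 6.9, 7.5, 8.4, 8.7
The 3 values of 5.8 occupy positions 4–6 → each gets rank 4.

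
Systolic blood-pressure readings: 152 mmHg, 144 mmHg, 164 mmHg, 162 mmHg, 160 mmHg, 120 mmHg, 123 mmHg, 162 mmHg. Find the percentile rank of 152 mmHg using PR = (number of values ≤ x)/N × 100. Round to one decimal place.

50.0

N = 8.
Strictly below 152: 3. Equal to 152: 1.
PR = 4/8 × 100 = 50.0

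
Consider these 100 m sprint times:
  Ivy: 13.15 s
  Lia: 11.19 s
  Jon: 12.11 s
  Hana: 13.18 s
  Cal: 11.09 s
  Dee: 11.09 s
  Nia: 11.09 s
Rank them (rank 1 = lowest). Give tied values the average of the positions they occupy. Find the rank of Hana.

7

Sorted (ascending): 11.09, 11.09, 11.09, 11.19, 12.11, 13.15, 13.18
The 3 values of 11.09 occupy positions 1–3 → average rank 2.
Hana has value 13.18 s → rank 7.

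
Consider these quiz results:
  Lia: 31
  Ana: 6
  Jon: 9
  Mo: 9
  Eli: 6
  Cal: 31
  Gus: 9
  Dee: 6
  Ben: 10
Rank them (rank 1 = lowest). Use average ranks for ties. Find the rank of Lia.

8.5

Sorted (ascending): 6, 6, 6, 9, 9, 9, 10, 31, 31
The 3 values of 6 occupy positions 1–3 → average rank 2.
The 3 values of 9 occupy positions 4–6 → average rank 5.
The 2 values of 31 occupy positions 8–9 → average rank (8+9)/2 = 8.5.
Lia has value 31 → rank 8.5.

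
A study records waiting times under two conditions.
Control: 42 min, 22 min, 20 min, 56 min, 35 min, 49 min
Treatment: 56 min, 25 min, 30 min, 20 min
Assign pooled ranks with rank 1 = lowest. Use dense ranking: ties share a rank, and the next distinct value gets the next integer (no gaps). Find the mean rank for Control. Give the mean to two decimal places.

Sorted (ascending): 20, 20, 22, 25, 30, 35, 42, 49, 56, 56
The 2 values of 20 share dense rank 1.
The 2 values of 56 share dense rank 8.
Remaining distinct values take the next consecutive integers.
Control values → pooled ranks: 42→6, 22→2, 20→1, 56→8, 35→5, 49→7
Mean rank = (6 + 2 + 1 + 8 + 5 + 7) / 6 = 4.83

4.83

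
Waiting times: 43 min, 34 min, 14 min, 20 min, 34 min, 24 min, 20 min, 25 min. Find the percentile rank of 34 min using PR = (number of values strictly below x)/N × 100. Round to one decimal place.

N = 8.
Strictly below 34: 5. Equal to 34: 2.
PR = 5/8 × 100 = 62.5

62.5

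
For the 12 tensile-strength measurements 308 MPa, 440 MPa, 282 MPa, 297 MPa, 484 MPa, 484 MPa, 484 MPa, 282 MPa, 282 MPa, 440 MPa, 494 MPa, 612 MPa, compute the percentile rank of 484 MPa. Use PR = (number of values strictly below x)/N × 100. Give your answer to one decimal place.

58.3

N = 12.
Strictly below 484: 7. Equal to 484: 3.
PR = 7/12 × 100 = 58.3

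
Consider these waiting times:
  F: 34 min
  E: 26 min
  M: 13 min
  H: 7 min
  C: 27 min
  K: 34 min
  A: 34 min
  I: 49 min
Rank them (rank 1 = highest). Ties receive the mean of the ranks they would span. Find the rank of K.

Sorted (descending): 49, 34, 34, 34, 27, 26, 13, 7
The 3 values of 34 occupy positions 2–4 → average rank 3.
K has value 34 min → rank 3.

3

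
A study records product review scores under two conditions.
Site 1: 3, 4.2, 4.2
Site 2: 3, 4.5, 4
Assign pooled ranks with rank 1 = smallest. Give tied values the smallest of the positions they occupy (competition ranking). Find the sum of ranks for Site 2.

Sorted (ascending): 3, 3, 4, 4.2, 4.2, 4.5
The 2 values of 3 occupy positions 1–2 → each gets rank 1.
The 2 values of 4.2 occupy positions 4–5 → each gets rank 4.
Site 2 values → pooled ranks: 3→1, 4.5→6, 4→3
Rank sum = 1 + 6 + 3 = 10

10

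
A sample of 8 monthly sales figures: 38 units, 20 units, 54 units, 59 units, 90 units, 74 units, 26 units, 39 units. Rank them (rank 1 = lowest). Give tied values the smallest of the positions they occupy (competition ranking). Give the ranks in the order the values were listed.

Sorted (ascending): 20, 26, 38, 39, 54, 59, 74, 90
No ties — each value takes its position as its rank.

3, 1, 5, 6, 8, 7, 2, 4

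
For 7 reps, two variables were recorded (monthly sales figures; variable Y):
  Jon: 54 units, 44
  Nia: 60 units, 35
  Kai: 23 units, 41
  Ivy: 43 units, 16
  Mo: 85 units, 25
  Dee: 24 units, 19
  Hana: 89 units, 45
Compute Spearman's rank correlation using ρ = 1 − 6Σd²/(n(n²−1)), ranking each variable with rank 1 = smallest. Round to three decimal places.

0.393

Ranks of variable 1: 4, 5, 1, 3, 6, 2, 7
Ranks of variable 2: 6, 4, 5, 1, 3, 2, 7
d = r₁ − r₂: -2, 1, -4, 2, 3, 0, 0
d²: 4, 1, 16, 4, 9, 0, 0; Σd² = 34
ρ = 1 − 6·34/(7·48) = 1 − 204/336 = 0.393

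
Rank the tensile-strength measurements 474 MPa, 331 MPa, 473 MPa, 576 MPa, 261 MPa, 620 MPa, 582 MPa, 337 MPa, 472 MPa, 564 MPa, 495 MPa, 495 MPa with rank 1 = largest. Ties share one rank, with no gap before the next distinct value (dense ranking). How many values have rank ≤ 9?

10

Sorted (descending): 620, 582, 576, 564, 495, 495, 474, 473, 472, 337, 331, 261
The 2 values of 495 share dense rank 5.
Remaining distinct values take the next consecutive integers.
Ranks ≤ 9: {1, 2, 3, 4, 5, 5, 6, 7, 8, 9} → 10 values.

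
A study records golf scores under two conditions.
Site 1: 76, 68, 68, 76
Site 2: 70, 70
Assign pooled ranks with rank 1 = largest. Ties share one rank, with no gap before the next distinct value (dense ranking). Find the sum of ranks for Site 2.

Sorted (descending): 76, 76, 70, 70, 68, 68
The 2 values of 76 share dense rank 1.
The 2 values of 70 share dense rank 2.
The 2 values of 68 share dense rank 3.
Site 2 values → pooled ranks: 70→2, 70→2
Rank sum = 2 + 2 = 4

4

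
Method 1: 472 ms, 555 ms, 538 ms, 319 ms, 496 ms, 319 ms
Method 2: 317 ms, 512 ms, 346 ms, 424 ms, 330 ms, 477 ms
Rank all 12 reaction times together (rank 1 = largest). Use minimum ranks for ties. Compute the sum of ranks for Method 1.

Sorted (descending): 555, 538, 512, 496, 477, 472, 424, 346, 330, 319, 319, 317
The 2 values of 319 occupy positions 10–11 → each gets rank 10.
Method 1 values → pooled ranks: 472→6, 555→1, 538→2, 319→10, 496→4, 319→10
Rank sum = 6 + 1 + 2 + 10 + 4 + 10 = 33

33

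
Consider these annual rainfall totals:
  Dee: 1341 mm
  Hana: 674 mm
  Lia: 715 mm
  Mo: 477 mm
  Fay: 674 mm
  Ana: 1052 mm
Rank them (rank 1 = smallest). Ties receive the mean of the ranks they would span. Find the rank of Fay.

2.5

Sorted (ascending): 477, 674, 674, 715, 1052, 1341
The 2 values of 674 occupy positions 2–3 → average rank (2+3)/2 = 2.5.
Fay has value 674 mm → rank 2.5.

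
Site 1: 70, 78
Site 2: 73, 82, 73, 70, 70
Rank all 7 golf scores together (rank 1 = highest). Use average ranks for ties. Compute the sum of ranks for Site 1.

Sorted (descending): 82, 78, 73, 73, 70, 70, 70
The 2 values of 73 occupy positions 3–4 → average rank (3+4)/2 = 3.5.
The 3 values of 70 occupy positions 5–7 → average rank 6.
Site 1 values → pooled ranks: 70→6, 78→2
Rank sum = 6 + 2 = 8

8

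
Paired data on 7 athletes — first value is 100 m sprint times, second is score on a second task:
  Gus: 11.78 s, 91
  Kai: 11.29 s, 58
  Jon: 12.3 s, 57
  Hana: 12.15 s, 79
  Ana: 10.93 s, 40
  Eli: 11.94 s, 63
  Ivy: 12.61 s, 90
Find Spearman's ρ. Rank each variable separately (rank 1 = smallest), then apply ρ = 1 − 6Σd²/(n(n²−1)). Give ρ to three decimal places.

Ranks of variable 1: 3, 2, 6, 5, 1, 4, 7
Ranks of variable 2: 7, 3, 2, 5, 1, 4, 6
d = r₁ − r₂: -4, -1, 4, 0, 0, 0, 1
d²: 16, 1, 16, 0, 0, 0, 1; Σd² = 34
ρ = 1 − 6·34/(7·48) = 1 − 204/336 = 0.393

0.393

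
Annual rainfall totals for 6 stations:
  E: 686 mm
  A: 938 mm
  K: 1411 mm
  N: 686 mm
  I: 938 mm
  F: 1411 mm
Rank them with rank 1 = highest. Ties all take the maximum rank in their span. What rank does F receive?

Sorted (descending): 1411, 1411, 938, 938, 686, 686
The 2 values of 1411 occupy positions 1–2 → each gets rank 2.
The 2 values of 938 occupy positions 3–4 → each gets rank 4.
The 2 values of 686 occupy positions 5–6 → each gets rank 6.
F has value 1411 mm → rank 2.

2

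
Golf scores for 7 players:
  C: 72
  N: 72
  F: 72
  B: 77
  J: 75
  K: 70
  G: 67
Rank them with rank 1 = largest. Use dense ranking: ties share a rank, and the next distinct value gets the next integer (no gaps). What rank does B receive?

1

Sorted (descending): 77, 75, 72, 72, 72, 70, 67
The 3 values of 72 share dense rank 3.
Remaining distinct values take the next consecutive integers.
B has value 77 → rank 1.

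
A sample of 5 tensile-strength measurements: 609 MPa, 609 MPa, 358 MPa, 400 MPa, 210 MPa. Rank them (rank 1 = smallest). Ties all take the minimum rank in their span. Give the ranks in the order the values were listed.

4, 4, 2, 3, 1

Sorted (ascending): 210, 358, 400, 609, 609
The 2 values of 609 occupy positions 4–5 → each gets rank 4.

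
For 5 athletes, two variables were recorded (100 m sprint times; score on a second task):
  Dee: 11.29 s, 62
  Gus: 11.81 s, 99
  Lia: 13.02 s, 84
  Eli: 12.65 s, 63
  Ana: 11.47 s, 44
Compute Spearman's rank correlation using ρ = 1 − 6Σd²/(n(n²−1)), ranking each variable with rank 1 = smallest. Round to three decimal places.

Ranks of variable 1: 1, 3, 5, 4, 2
Ranks of variable 2: 2, 5, 4, 3, 1
d = r₁ − r₂: -1, -2, 1, 1, 1
d²: 1, 4, 1, 1, 1; Σd² = 8
ρ = 1 − 6·8/(5·24) = 1 − 48/120 = 0.600

0.600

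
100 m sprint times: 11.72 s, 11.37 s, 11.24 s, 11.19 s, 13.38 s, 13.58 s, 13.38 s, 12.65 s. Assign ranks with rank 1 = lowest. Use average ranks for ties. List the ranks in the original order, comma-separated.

Sorted (ascending): 11.19, 11.24, 11.37, 11.72, 12.65, 13.38, 13.38, 13.58
The 2 values of 13.38 occupy positions 6–7 → average rank (6+7)/2 = 6.5.

4, 3, 2, 1, 6.5, 8, 6.5, 5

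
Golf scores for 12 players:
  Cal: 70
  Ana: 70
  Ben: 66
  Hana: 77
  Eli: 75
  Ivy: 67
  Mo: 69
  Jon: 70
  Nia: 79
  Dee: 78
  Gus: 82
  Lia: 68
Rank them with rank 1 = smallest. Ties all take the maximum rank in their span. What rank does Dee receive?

Sorted (ascending): 66, 67, 68, 69, 70, 70, 70, 75, 77, 78, 79, 82
The 3 values of 70 occupy positions 5–7 → each gets rank 7.
Dee has value 78 → rank 10.

10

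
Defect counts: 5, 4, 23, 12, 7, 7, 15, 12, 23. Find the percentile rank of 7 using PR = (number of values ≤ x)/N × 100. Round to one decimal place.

N = 9.
Strictly below 7: 2. Equal to 7: 2.
PR = 4/9 × 100 = 44.4

44.4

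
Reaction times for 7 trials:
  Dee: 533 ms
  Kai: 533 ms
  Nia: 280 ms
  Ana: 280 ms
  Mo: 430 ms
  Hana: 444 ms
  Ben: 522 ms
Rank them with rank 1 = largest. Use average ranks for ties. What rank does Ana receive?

6.5

Sorted (descending): 533, 533, 522, 444, 430, 280, 280
The 2 values of 533 occupy positions 1–2 → average rank (1+2)/2 = 1.5.
The 2 values of 280 occupy positions 6–7 → average rank (6+7)/2 = 6.5.
Ana has value 280 ms → rank 6.5.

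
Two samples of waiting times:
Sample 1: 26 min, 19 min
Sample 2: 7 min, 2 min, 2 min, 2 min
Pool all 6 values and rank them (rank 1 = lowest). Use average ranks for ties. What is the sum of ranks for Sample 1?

11

Sorted (ascending): 2, 2, 2, 7, 19, 26
The 3 values of 2 occupy positions 1–3 → average rank 2.
Sample 1 values → pooled ranks: 26→6, 19→5
Rank sum = 6 + 5 = 11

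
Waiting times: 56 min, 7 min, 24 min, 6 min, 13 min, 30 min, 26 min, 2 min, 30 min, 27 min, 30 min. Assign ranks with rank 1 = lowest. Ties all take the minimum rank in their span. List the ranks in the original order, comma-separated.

11, 3, 5, 2, 4, 8, 6, 1, 8, 7, 8

Sorted (ascending): 2, 6, 7, 13, 24, 26, 27, 30, 30, 30, 56
The 3 values of 30 occupy positions 8–10 → each gets rank 8.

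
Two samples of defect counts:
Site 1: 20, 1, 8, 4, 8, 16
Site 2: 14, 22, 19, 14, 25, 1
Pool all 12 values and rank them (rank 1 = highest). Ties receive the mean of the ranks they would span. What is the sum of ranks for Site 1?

46.5

Sorted (descending): 25, 22, 20, 19, 16, 14, 14, 8, 8, 4, 1, 1
The 2 values of 14 occupy positions 6–7 → average rank (6+7)/2 = 6.5.
The 2 values of 8 occupy positions 8–9 → average rank (8+9)/2 = 8.5.
The 2 values of 1 occupy positions 11–12 → average rank (11+12)/2 = 11.5.
Site 1 values → pooled ranks: 20→3, 1→11.5, 8→8.5, 4→10, 8→8.5, 16→5
Rank sum = 3 + 11.5 + 8.5 + 10 + 8.5 + 5 = 46.5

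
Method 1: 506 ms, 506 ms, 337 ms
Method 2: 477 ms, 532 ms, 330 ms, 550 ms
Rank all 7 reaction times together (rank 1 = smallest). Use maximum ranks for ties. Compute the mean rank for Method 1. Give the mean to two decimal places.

Sorted (ascending): 330, 337, 477, 506, 506, 532, 550
The 2 values of 506 occupy positions 4–5 → each gets rank 5.
Method 1 values → pooled ranks: 506→5, 506→5, 337→2
Mean rank = (5 + 5 + 2) / 3 = 4.00

4.00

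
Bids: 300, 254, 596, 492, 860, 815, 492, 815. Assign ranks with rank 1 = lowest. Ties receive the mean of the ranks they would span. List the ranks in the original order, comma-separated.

2, 1, 5, 3.5, 8, 6.5, 3.5, 6.5

Sorted (ascending): 254, 300, 492, 492, 596, 815, 815, 860
The 2 values of 492 occupy positions 3–4 → average rank (3+4)/2 = 3.5.
The 2 values of 815 occupy positions 6–7 → average rank (6+7)/2 = 6.5.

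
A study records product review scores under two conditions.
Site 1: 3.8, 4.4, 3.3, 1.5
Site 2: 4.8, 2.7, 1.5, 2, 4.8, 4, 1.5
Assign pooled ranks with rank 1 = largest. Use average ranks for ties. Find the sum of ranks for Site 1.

Sorted (descending): 4.8, 4.8, 4.4, 4, 3.8, 3.3, 2.7, 2, 1.5, 1.5, 1.5
The 2 values of 4.8 occupy positions 1–2 → average rank (1+2)/2 = 1.5.
The 3 values of 1.5 occupy positions 9–11 → average rank 10.
Site 1 values → pooled ranks: 3.8→5, 4.4→3, 3.3→6, 1.5→10
Rank sum = 5 + 3 + 6 + 10 = 24

24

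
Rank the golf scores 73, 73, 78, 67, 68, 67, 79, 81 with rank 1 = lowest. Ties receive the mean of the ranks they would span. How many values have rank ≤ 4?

Sorted (ascending): 67, 67, 68, 73, 73, 78, 79, 81
The 2 values of 67 occupy positions 1–2 → average rank (1+2)/2 = 1.5.
The 2 values of 73 occupy positions 4–5 → average rank (4+5)/2 = 4.5.
Ranks ≤ 4: {1.5, 1.5, 3} → 3 values.

3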